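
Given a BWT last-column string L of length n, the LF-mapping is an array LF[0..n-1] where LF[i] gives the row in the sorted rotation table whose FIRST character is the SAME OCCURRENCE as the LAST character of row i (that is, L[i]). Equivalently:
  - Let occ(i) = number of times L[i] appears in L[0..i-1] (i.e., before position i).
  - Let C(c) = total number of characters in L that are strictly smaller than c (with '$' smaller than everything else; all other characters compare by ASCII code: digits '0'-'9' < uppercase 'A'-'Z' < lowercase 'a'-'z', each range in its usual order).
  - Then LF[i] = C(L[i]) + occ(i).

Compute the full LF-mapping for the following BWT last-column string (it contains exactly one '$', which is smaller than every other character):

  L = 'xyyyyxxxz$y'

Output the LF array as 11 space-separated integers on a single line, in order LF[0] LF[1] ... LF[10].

Char counts: '$':1, 'x':4, 'y':5, 'z':1
C (first-col start): C('$')=0, C('x')=1, C('y')=5, C('z')=10
L[0]='x': occ=0, LF[0]=C('x')+0=1+0=1
L[1]='y': occ=0, LF[1]=C('y')+0=5+0=5
L[2]='y': occ=1, LF[2]=C('y')+1=5+1=6
L[3]='y': occ=2, LF[3]=C('y')+2=5+2=7
L[4]='y': occ=3, LF[4]=C('y')+3=5+3=8
L[5]='x': occ=1, LF[5]=C('x')+1=1+1=2
L[6]='x': occ=2, LF[6]=C('x')+2=1+2=3
L[7]='x': occ=3, LF[7]=C('x')+3=1+3=4
L[8]='z': occ=0, LF[8]=C('z')+0=10+0=10
L[9]='$': occ=0, LF[9]=C('$')+0=0+0=0
L[10]='y': occ=4, LF[10]=C('y')+4=5+4=9

Answer: 1 5 6 7 8 2 3 4 10 0 9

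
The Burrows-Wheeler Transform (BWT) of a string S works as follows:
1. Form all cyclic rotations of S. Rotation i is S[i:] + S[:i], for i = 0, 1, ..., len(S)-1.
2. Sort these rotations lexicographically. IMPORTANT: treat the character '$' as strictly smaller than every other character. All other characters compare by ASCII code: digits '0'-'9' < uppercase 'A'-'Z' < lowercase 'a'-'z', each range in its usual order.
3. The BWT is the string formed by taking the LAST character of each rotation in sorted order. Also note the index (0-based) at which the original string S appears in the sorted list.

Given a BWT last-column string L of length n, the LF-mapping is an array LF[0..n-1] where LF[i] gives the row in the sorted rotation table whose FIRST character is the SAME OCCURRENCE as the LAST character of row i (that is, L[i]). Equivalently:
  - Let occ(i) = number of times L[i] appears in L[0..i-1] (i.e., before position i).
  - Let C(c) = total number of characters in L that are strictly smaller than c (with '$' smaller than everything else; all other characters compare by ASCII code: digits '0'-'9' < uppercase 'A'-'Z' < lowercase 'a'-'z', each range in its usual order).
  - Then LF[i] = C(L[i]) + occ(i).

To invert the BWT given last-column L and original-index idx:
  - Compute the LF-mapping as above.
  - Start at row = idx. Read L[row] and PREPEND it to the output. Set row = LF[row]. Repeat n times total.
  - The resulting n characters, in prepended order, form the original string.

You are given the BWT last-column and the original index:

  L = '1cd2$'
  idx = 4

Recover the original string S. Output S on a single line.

Answer: d2c1$

Derivation:
LF mapping: 1 3 4 2 0
Walk LF starting at row 4, prepending L[row]:
  step 1: row=4, L[4]='$', prepend. Next row=LF[4]=0
  step 2: row=0, L[0]='1', prepend. Next row=LF[0]=1
  step 3: row=1, L[1]='c', prepend. Next row=LF[1]=3
  step 4: row=3, L[3]='2', prepend. Next row=LF[3]=2
  step 5: row=2, L[2]='d', prepend. Next row=LF[2]=4
Reversed output: d2c1$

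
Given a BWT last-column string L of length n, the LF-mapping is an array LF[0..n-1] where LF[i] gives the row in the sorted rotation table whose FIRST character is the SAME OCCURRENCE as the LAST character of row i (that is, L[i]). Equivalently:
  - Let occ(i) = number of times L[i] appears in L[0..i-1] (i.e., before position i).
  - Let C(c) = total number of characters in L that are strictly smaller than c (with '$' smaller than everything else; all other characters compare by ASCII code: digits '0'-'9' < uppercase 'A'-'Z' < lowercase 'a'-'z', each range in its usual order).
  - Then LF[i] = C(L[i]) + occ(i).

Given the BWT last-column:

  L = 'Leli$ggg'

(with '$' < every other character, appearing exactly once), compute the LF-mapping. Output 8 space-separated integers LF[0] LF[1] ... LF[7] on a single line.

Char counts: '$':1, 'L':1, 'e':1, 'g':3, 'i':1, 'l':1
C (first-col start): C('$')=0, C('L')=1, C('e')=2, C('g')=3, C('i')=6, C('l')=7
L[0]='L': occ=0, LF[0]=C('L')+0=1+0=1
L[1]='e': occ=0, LF[1]=C('e')+0=2+0=2
L[2]='l': occ=0, LF[2]=C('l')+0=7+0=7
L[3]='i': occ=0, LF[3]=C('i')+0=6+0=6
L[4]='$': occ=0, LF[4]=C('$')+0=0+0=0
L[5]='g': occ=0, LF[5]=C('g')+0=3+0=3
L[6]='g': occ=1, LF[6]=C('g')+1=3+1=4
L[7]='g': occ=2, LF[7]=C('g')+2=3+2=5

Answer: 1 2 7 6 0 3 4 5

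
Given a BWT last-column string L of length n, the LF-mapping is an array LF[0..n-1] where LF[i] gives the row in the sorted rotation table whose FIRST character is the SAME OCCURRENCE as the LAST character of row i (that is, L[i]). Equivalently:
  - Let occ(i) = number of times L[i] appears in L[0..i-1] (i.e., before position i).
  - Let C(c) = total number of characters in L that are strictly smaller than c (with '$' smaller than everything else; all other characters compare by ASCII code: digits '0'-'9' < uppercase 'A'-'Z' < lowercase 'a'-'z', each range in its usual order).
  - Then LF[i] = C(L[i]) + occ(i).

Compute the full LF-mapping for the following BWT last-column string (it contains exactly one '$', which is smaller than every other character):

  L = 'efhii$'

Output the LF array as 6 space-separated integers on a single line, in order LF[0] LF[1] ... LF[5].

Char counts: '$':1, 'e':1, 'f':1, 'h':1, 'i':2
C (first-col start): C('$')=0, C('e')=1, C('f')=2, C('h')=3, C('i')=4
L[0]='e': occ=0, LF[0]=C('e')+0=1+0=1
L[1]='f': occ=0, LF[1]=C('f')+0=2+0=2
L[2]='h': occ=0, LF[2]=C('h')+0=3+0=3
L[3]='i': occ=0, LF[3]=C('i')+0=4+0=4
L[4]='i': occ=1, LF[4]=C('i')+1=4+1=5
L[5]='$': occ=0, LF[5]=C('$')+0=0+0=0

Answer: 1 2 3 4 5 0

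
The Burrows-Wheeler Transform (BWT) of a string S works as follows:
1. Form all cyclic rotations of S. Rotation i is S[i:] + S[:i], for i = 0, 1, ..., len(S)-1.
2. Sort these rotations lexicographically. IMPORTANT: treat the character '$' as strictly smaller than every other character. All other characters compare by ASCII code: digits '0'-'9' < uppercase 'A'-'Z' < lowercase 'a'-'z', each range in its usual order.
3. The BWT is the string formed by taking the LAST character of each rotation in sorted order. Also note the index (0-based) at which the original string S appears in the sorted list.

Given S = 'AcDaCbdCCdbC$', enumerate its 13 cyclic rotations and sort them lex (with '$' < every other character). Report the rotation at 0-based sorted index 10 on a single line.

Answer: cDaCbdCCdbC$A

Derivation:
All 13 rotations (rotation i = S[i:]+S[:i]):
  rot[0] = AcDaCbdCCdbC$
  rot[1] = cDaCbdCCdbC$A
  rot[2] = DaCbdCCdbC$Ac
  rot[3] = aCbdCCdbC$AcD
  rot[4] = CbdCCdbC$AcDa
  rot[5] = bdCCdbC$AcDaC
  rot[6] = dCCdbC$AcDaCb
  rot[7] = CCdbC$AcDaCbd
  rot[8] = CdbC$AcDaCbdC
  rot[9] = dbC$AcDaCbdCC
  rot[10] = bC$AcDaCbdCCd
  rot[11] = C$AcDaCbdCCdb
  rot[12] = $AcDaCbdCCdbC
Sorted (with $ < everything):
  sorted[0] = $AcDaCbdCCdbC
  sorted[1] = AcDaCbdCCdbC$
  sorted[2] = C$AcDaCbdCCdb
  sorted[3] = CCdbC$AcDaCbd
  sorted[4] = CbdCCdbC$AcDa
  sorted[5] = CdbC$AcDaCbdC
  sorted[6] = DaCbdCCdbC$Ac
  sorted[7] = aCbdCCdbC$AcD
  sorted[8] = bC$AcDaCbdCCd
  sorted[9] = bdCCdbC$AcDaC
  sorted[10] = cDaCbdCCdbC$A
  sorted[11] = dCCdbC$AcDaCb
  sorted[12] = dbC$AcDaCbdCC
sorted[10] = cDaCbdCCdbC$A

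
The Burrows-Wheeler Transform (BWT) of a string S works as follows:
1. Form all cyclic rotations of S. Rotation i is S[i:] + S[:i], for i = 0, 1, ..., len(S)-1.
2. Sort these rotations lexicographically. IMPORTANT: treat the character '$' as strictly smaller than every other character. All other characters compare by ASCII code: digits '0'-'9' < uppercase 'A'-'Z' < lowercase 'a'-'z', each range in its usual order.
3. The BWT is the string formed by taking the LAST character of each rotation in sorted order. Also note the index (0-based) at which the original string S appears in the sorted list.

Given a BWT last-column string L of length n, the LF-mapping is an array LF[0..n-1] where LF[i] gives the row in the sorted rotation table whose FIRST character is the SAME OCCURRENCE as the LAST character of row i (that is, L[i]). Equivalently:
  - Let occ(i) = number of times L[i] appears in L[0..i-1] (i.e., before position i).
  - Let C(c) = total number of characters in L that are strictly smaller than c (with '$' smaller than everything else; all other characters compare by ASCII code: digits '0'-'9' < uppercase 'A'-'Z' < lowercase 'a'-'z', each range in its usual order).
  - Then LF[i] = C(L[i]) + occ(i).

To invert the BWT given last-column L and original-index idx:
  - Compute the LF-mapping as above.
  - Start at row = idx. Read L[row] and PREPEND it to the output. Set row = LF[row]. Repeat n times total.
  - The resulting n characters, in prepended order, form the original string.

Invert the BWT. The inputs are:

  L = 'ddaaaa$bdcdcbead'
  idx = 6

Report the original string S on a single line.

Answer: bbdccdaaaaadedd$

Derivation:
LF mapping: 10 11 1 2 3 4 0 6 12 8 13 9 7 15 5 14
Walk LF starting at row 6, prepending L[row]:
  step 1: row=6, L[6]='$', prepend. Next row=LF[6]=0
  step 2: row=0, L[0]='d', prepend. Next row=LF[0]=10
  step 3: row=10, L[10]='d', prepend. Next row=LF[10]=13
  step 4: row=13, L[13]='e', prepend. Next row=LF[13]=15
  step 5: row=15, L[15]='d', prepend. Next row=LF[15]=14
  step 6: row=14, L[14]='a', prepend. Next row=LF[14]=5
  step 7: row=5, L[5]='a', prepend. Next row=LF[5]=4
  step 8: row=4, L[4]='a', prepend. Next row=LF[4]=3
  step 9: row=3, L[3]='a', prepend. Next row=LF[3]=2
  step 10: row=2, L[2]='a', prepend. Next row=LF[2]=1
  step 11: row=1, L[1]='d', prepend. Next row=LF[1]=11
  step 12: row=11, L[11]='c', prepend. Next row=LF[11]=9
  step 13: row=9, L[9]='c', prepend. Next row=LF[9]=8
  step 14: row=8, L[8]='d', prepend. Next row=LF[8]=12
  step 15: row=12, L[12]='b', prepend. Next row=LF[12]=7
  step 16: row=7, L[7]='b', prepend. Next row=LF[7]=6
Reversed output: bbdccdaaaaadedd$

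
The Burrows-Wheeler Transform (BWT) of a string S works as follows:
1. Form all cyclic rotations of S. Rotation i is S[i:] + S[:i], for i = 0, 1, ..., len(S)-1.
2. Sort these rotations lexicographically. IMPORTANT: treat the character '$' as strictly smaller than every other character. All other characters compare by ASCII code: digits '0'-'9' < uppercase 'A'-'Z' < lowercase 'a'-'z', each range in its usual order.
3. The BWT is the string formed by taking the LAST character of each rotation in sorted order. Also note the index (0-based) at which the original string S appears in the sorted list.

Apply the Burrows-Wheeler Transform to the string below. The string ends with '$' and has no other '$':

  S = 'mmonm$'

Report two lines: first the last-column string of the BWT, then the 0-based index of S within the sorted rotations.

All 6 rotations (rotation i = S[i:]+S[:i]):
  rot[0] = mmonm$
  rot[1] = monm$m
  rot[2] = onm$mm
  rot[3] = nm$mmo
  rot[4] = m$mmon
  rot[5] = $mmonm
Sorted (with $ < everything):
  sorted[0] = $mmonm  (last char: 'm')
  sorted[1] = m$mmon  (last char: 'n')
  sorted[2] = mmonm$  (last char: '$')
  sorted[3] = monm$m  (last char: 'm')
  sorted[4] = nm$mmo  (last char: 'o')
  sorted[5] = onm$mm  (last char: 'm')
Last column: mn$mom
Original string S is at sorted index 2

Answer: mn$mom
2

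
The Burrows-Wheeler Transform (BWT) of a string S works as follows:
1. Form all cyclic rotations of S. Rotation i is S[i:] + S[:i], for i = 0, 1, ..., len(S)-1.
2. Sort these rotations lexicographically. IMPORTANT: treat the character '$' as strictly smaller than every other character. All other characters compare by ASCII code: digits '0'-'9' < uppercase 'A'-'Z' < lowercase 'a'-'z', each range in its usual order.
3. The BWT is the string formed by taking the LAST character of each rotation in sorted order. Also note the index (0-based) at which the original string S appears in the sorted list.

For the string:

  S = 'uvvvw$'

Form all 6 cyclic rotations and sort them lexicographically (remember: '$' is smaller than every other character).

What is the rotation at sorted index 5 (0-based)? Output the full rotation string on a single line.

All 6 rotations (rotation i = S[i:]+S[:i]):
  rot[0] = uvvvw$
  rot[1] = vvvw$u
  rot[2] = vvw$uv
  rot[3] = vw$uvv
  rot[4] = w$uvvv
  rot[5] = $uvvvw
Sorted (with $ < everything):
  sorted[0] = $uvvvw
  sorted[1] = uvvvw$
  sorted[2] = vvvw$u
  sorted[3] = vvw$uv
  sorted[4] = vw$uvv
  sorted[5] = w$uvvv
sorted[5] = w$uvvv

Answer: w$uvvv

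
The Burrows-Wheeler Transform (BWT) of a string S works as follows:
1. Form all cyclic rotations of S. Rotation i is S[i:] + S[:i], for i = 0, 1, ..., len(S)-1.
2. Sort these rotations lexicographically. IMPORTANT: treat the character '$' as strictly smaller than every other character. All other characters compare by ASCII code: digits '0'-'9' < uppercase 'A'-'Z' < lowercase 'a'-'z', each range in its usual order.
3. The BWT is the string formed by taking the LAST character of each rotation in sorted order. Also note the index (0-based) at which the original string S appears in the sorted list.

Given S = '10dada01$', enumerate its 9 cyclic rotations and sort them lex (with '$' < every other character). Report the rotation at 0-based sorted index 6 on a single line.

All 9 rotations (rotation i = S[i:]+S[:i]):
  rot[0] = 10dada01$
  rot[1] = 0dada01$1
  rot[2] = dada01$10
  rot[3] = ada01$10d
  rot[4] = da01$10da
  rot[5] = a01$10dad
  rot[6] = 01$10dada
  rot[7] = 1$10dada0
  rot[8] = $10dada01
Sorted (with $ < everything):
  sorted[0] = $10dada01
  sorted[1] = 01$10dada
  sorted[2] = 0dada01$1
  sorted[3] = 1$10dada0
  sorted[4] = 10dada01$
  sorted[5] = a01$10dad
  sorted[6] = ada01$10d
  sorted[7] = da01$10da
  sorted[8] = dada01$10
sorted[6] = ada01$10d

Answer: ada01$10d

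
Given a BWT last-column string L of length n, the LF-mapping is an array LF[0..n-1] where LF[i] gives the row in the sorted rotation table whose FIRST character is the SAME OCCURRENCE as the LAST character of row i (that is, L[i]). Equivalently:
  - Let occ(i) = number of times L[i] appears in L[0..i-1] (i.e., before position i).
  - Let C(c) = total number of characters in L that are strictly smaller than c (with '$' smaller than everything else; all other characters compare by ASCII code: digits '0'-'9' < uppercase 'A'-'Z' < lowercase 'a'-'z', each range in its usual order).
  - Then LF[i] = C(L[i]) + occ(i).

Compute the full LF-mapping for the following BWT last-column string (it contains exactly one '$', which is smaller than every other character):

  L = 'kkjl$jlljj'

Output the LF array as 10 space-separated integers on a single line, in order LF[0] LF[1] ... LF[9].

Char counts: '$':1, 'j':4, 'k':2, 'l':3
C (first-col start): C('$')=0, C('j')=1, C('k')=5, C('l')=7
L[0]='k': occ=0, LF[0]=C('k')+0=5+0=5
L[1]='k': occ=1, LF[1]=C('k')+1=5+1=6
L[2]='j': occ=0, LF[2]=C('j')+0=1+0=1
L[3]='l': occ=0, LF[3]=C('l')+0=7+0=7
L[4]='$': occ=0, LF[4]=C('$')+0=0+0=0
L[5]='j': occ=1, LF[5]=C('j')+1=1+1=2
L[6]='l': occ=1, LF[6]=C('l')+1=7+1=8
L[7]='l': occ=2, LF[7]=C('l')+2=7+2=9
L[8]='j': occ=2, LF[8]=C('j')+2=1+2=3
L[9]='j': occ=3, LF[9]=C('j')+3=1+3=4

Answer: 5 6 1 7 0 2 8 9 3 4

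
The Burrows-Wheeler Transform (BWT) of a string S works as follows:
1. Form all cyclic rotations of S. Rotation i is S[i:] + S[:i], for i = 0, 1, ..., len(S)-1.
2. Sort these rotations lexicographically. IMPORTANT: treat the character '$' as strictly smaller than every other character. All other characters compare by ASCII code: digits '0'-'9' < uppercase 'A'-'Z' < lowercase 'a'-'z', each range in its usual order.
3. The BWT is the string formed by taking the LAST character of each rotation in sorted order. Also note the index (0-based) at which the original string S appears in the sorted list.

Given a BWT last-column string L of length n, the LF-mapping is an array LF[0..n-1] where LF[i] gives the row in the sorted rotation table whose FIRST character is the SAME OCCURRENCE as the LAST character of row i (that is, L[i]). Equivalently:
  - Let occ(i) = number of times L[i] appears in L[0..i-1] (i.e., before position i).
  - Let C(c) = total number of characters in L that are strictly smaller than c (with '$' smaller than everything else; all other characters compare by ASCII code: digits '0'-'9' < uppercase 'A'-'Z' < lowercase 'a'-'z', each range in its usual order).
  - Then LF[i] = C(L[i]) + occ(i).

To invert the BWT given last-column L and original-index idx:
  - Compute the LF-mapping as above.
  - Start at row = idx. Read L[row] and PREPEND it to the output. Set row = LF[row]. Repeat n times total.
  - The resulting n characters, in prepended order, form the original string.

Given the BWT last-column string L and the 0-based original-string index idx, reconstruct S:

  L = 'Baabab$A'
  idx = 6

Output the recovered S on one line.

LF mapping: 2 3 4 6 5 7 0 1
Walk LF starting at row 6, prepending L[row]:
  step 1: row=6, L[6]='$', prepend. Next row=LF[6]=0
  step 2: row=0, L[0]='B', prepend. Next row=LF[0]=2
  step 3: row=2, L[2]='a', prepend. Next row=LF[2]=4
  step 4: row=4, L[4]='a', prepend. Next row=LF[4]=5
  step 5: row=5, L[5]='b', prepend. Next row=LF[5]=7
  step 6: row=7, L[7]='A', prepend. Next row=LF[7]=1
  step 7: row=1, L[1]='a', prepend. Next row=LF[1]=3
  step 8: row=3, L[3]='b', prepend. Next row=LF[3]=6
Reversed output: baAbaaB$

Answer: baAbaaB$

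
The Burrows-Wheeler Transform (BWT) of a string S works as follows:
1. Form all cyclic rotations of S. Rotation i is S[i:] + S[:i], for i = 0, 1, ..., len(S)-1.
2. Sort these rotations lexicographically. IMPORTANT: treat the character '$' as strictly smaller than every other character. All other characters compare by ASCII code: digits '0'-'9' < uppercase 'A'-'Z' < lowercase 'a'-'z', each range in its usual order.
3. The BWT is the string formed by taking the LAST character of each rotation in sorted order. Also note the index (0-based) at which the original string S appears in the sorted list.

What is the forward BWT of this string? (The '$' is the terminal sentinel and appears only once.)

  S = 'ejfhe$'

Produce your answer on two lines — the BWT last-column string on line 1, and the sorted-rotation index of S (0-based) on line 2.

All 6 rotations (rotation i = S[i:]+S[:i]):
  rot[0] = ejfhe$
  rot[1] = jfhe$e
  rot[2] = fhe$ej
  rot[3] = he$ejf
  rot[4] = e$ejfh
  rot[5] = $ejfhe
Sorted (with $ < everything):
  sorted[0] = $ejfhe  (last char: 'e')
  sorted[1] = e$ejfh  (last char: 'h')
  sorted[2] = ejfhe$  (last char: '$')
  sorted[3] = fhe$ej  (last char: 'j')
  sorted[4] = he$ejf  (last char: 'f')
  sorted[5] = jfhe$e  (last char: 'e')
Last column: eh$jfe
Original string S is at sorted index 2

Answer: eh$jfe
2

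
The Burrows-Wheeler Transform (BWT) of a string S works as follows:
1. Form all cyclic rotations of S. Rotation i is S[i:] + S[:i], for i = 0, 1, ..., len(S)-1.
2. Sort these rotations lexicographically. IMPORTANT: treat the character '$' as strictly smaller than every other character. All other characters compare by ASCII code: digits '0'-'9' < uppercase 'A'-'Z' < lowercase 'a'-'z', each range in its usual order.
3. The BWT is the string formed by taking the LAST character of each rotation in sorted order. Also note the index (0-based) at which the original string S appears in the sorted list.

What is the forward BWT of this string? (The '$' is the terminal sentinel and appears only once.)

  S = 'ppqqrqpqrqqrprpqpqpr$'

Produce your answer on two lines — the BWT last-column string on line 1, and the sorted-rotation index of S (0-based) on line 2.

All 21 rotations (rotation i = S[i:]+S[:i]):
  rot[0] = ppqqrqpqrqqrprpqpqpr$
  rot[1] = pqqrqpqrqqrprpqpqpr$p
  rot[2] = qqrqpqrqqrprpqpqpr$pp
  rot[3] = qrqpqrqqrprpqpqpr$ppq
  rot[4] = rqpqrqqrprpqpqpr$ppqq
  rot[5] = qpqrqqrprpqpqpr$ppqqr
  rot[6] = pqrqqrprpqpqpr$ppqqrq
  rot[7] = qrqqrprpqpqpr$ppqqrqp
  rot[8] = rqqrprpqpqpr$ppqqrqpq
  rot[9] = qqrprpqpqpr$ppqqrqpqr
  rot[10] = qrprpqpqpr$ppqqrqpqrq
  rot[11] = rprpqpqpr$ppqqrqpqrqq
  rot[12] = prpqpqpr$ppqqrqpqrqqr
  rot[13] = rpqpqpr$ppqqrqpqrqqrp
  rot[14] = pqpqpr$ppqqrqpqrqqrpr
  rot[15] = qpqpr$ppqqrqpqrqqrprp
  rot[16] = pqpr$ppqqrqpqrqqrprpq
  rot[17] = qpr$ppqqrqpqrqqrprpqp
  rot[18] = pr$ppqqrqpqrqqrprpqpq
  rot[19] = r$ppqqrqpqrqqrprpqpqp
  rot[20] = $ppqqrqpqrqqrprpqpqpr
Sorted (with $ < everything):
  sorted[0] = $ppqqrqpqrqqrprpqpqpr  (last char: 'r')
  sorted[1] = ppqqrqpqrqqrprpqpqpr$  (last char: '$')
  sorted[2] = pqpqpr$ppqqrqpqrqqrpr  (last char: 'r')
  sorted[3] = pqpr$ppqqrqpqrqqrprpq  (last char: 'q')
  sorted[4] = pqqrqpqrqqrprpqpqpr$p  (last char: 'p')
  sorted[5] = pqrqqrprpqpqpr$ppqqrq  (last char: 'q')
  sorted[6] = pr$ppqqrqpqrqqrprpqpq  (last char: 'q')
  sorted[7] = prpqpqpr$ppqqrqpqrqqr  (last char: 'r')
  sorted[8] = qpqpr$ppqqrqpqrqqrprp  (last char: 'p')
  sorted[9] = qpqrqqrprpqpqpr$ppqqr  (last char: 'r')
  sorted[10] = qpr$ppqqrqpqrqqrprpqp  (last char: 'p')
  sorted[11] = qqrprpqpqpr$ppqqrqpqr  (last char: 'r')
  sorted[12] = qqrqpqrqqrprpqpqpr$pp  (last char: 'p')
  sorted[13] = qrprpqpqpr$ppqqrqpqrq  (last char: 'q')
  sorted[14] = qrqpqrqqrprpqpqpr$ppq  (last char: 'q')
  sorted[15] = qrqqrprpqpqpr$ppqqrqp  (last char: 'p')
  sorted[16] = r$ppqqrqpqrqqrprpqpqp  (last char: 'p')
  sorted[17] = rpqpqpr$ppqqrqpqrqqrp  (last char: 'p')
  sorted[18] = rprpqpqpr$ppqqrqpqrqq  (last char: 'q')
  sorted[19] = rqpqrqqrprpqpqpr$ppqq  (last char: 'q')
  sorted[20] = rqqrprpqpqpr$ppqqrqpq  (last char: 'q')
Last column: r$rqpqqrprprpqqpppqqq
Original string S is at sorted index 1

Answer: r$rqpqqrprprpqqpppqqq
1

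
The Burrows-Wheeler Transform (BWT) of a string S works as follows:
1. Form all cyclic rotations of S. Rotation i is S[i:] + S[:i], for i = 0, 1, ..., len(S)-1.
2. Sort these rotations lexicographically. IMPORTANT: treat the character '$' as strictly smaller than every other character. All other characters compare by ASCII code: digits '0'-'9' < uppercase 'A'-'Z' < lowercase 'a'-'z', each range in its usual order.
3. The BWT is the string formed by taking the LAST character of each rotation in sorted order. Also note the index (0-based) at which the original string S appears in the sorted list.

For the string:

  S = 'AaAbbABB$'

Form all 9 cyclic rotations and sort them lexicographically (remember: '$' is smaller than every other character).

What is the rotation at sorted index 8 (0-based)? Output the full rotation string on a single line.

All 9 rotations (rotation i = S[i:]+S[:i]):
  rot[0] = AaAbbABB$
  rot[1] = aAbbABB$A
  rot[2] = AbbABB$Aa
  rot[3] = bbABB$AaA
  rot[4] = bABB$AaAb
  rot[5] = ABB$AaAbb
  rot[6] = BB$AaAbbA
  rot[7] = B$AaAbbAB
  rot[8] = $AaAbbABB
Sorted (with $ < everything):
  sorted[0] = $AaAbbABB
  sorted[1] = ABB$AaAbb
  sorted[2] = AaAbbABB$
  sorted[3] = AbbABB$Aa
  sorted[4] = B$AaAbbAB
  sorted[5] = BB$AaAbbA
  sorted[6] = aAbbABB$A
  sorted[7] = bABB$AaAb
  sorted[8] = bbABB$AaA
sorted[8] = bbABB$AaA

Answer: bbABB$AaA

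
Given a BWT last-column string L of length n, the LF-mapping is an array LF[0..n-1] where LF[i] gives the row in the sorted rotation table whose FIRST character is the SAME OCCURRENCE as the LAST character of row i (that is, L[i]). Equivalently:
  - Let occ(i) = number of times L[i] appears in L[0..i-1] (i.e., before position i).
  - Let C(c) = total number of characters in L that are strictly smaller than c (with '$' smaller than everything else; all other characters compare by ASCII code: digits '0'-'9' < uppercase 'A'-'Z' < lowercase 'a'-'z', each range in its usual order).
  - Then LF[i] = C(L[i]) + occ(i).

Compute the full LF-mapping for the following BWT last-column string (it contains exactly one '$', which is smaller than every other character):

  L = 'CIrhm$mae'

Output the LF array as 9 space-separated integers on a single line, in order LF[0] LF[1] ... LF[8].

Char counts: '$':1, 'C':1, 'I':1, 'a':1, 'e':1, 'h':1, 'm':2, 'r':1
C (first-col start): C('$')=0, C('C')=1, C('I')=2, C('a')=3, C('e')=4, C('h')=5, C('m')=6, C('r')=8
L[0]='C': occ=0, LF[0]=C('C')+0=1+0=1
L[1]='I': occ=0, LF[1]=C('I')+0=2+0=2
L[2]='r': occ=0, LF[2]=C('r')+0=8+0=8
L[3]='h': occ=0, LF[3]=C('h')+0=5+0=5
L[4]='m': occ=0, LF[4]=C('m')+0=6+0=6
L[5]='$': occ=0, LF[5]=C('$')+0=0+0=0
L[6]='m': occ=1, LF[6]=C('m')+1=6+1=7
L[7]='a': occ=0, LF[7]=C('a')+0=3+0=3
L[8]='e': occ=0, LF[8]=C('e')+0=4+0=4

Answer: 1 2 8 5 6 0 7 3 4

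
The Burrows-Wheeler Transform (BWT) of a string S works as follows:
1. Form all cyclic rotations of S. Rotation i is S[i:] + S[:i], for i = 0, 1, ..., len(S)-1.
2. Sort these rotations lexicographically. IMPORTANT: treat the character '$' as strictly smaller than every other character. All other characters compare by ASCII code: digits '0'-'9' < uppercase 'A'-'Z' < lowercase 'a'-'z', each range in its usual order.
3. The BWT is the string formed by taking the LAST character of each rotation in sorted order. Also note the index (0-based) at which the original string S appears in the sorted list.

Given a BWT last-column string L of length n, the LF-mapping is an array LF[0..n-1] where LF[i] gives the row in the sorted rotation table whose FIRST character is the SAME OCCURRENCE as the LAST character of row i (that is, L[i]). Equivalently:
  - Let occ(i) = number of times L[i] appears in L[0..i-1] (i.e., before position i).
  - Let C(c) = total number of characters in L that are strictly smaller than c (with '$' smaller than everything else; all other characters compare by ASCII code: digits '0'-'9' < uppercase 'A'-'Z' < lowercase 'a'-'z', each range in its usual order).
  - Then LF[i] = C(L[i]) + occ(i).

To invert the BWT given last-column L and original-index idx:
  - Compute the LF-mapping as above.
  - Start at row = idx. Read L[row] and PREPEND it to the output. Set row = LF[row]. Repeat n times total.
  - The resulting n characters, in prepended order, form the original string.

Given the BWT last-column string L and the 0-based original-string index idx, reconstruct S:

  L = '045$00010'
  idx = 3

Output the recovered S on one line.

LF mapping: 1 7 8 0 2 3 4 6 5
Walk LF starting at row 3, prepending L[row]:
  step 1: row=3, L[3]='$', prepend. Next row=LF[3]=0
  step 2: row=0, L[0]='0', prepend. Next row=LF[0]=1
  step 3: row=1, L[1]='4', prepend. Next row=LF[1]=7
  step 4: row=7, L[7]='1', prepend. Next row=LF[7]=6
  step 5: row=6, L[6]='0', prepend. Next row=LF[6]=4
  step 6: row=4, L[4]='0', prepend. Next row=LF[4]=2
  step 7: row=2, L[2]='5', prepend. Next row=LF[2]=8
  step 8: row=8, L[8]='0', prepend. Next row=LF[8]=5
  step 9: row=5, L[5]='0', prepend. Next row=LF[5]=3
Reversed output: 00500140$

Answer: 00500140$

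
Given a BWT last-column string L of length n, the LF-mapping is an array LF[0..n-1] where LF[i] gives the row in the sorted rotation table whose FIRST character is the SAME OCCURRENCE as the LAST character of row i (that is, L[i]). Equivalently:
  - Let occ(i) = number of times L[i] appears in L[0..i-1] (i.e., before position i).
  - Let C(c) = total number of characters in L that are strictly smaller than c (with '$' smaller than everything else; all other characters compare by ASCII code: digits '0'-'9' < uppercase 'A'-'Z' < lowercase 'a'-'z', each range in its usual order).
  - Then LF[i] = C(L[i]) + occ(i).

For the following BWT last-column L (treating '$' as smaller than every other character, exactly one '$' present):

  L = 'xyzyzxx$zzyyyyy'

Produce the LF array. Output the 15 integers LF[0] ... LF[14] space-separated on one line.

Char counts: '$':1, 'x':3, 'y':7, 'z':4
C (first-col start): C('$')=0, C('x')=1, C('y')=4, C('z')=11
L[0]='x': occ=0, LF[0]=C('x')+0=1+0=1
L[1]='y': occ=0, LF[1]=C('y')+0=4+0=4
L[2]='z': occ=0, LF[2]=C('z')+0=11+0=11
L[3]='y': occ=1, LF[3]=C('y')+1=4+1=5
L[4]='z': occ=1, LF[4]=C('z')+1=11+1=12
L[5]='x': occ=1, LF[5]=C('x')+1=1+1=2
L[6]='x': occ=2, LF[6]=C('x')+2=1+2=3
L[7]='$': occ=0, LF[7]=C('$')+0=0+0=0
L[8]='z': occ=2, LF[8]=C('z')+2=11+2=13
L[9]='z': occ=3, LF[9]=C('z')+3=11+3=14
L[10]='y': occ=2, LF[10]=C('y')+2=4+2=6
L[11]='y': occ=3, LF[11]=C('y')+3=4+3=7
L[12]='y': occ=4, LF[12]=C('y')+4=4+4=8
L[13]='y': occ=5, LF[13]=C('y')+5=4+5=9
L[14]='y': occ=6, LF[14]=C('y')+6=4+6=10

Answer: 1 4 11 5 12 2 3 0 13 14 6 7 8 9 10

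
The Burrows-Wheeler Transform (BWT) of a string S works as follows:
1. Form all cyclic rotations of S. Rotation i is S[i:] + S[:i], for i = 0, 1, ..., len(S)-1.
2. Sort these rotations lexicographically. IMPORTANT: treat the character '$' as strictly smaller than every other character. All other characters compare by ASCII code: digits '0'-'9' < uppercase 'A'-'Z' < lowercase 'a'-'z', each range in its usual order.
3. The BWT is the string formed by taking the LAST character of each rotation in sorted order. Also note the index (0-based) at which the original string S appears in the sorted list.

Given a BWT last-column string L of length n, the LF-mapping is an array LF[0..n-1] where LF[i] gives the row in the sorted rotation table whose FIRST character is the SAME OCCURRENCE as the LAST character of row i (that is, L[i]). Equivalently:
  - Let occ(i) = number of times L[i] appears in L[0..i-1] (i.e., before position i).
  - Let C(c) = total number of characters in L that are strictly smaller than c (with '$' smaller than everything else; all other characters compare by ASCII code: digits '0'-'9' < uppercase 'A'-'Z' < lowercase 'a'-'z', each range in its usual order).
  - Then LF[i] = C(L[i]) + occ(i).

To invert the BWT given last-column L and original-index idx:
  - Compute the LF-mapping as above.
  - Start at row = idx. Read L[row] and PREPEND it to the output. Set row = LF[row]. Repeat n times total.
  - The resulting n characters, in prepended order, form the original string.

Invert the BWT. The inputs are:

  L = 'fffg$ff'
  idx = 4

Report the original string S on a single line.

LF mapping: 1 2 3 6 0 4 5
Walk LF starting at row 4, prepending L[row]:
  step 1: row=4, L[4]='$', prepend. Next row=LF[4]=0
  step 2: row=0, L[0]='f', prepend. Next row=LF[0]=1
  step 3: row=1, L[1]='f', prepend. Next row=LF[1]=2
  step 4: row=2, L[2]='f', prepend. Next row=LF[2]=3
  step 5: row=3, L[3]='g', prepend. Next row=LF[3]=6
  step 6: row=6, L[6]='f', prepend. Next row=LF[6]=5
  step 7: row=5, L[5]='f', prepend. Next row=LF[5]=4
Reversed output: ffgfff$

Answer: ffgfff$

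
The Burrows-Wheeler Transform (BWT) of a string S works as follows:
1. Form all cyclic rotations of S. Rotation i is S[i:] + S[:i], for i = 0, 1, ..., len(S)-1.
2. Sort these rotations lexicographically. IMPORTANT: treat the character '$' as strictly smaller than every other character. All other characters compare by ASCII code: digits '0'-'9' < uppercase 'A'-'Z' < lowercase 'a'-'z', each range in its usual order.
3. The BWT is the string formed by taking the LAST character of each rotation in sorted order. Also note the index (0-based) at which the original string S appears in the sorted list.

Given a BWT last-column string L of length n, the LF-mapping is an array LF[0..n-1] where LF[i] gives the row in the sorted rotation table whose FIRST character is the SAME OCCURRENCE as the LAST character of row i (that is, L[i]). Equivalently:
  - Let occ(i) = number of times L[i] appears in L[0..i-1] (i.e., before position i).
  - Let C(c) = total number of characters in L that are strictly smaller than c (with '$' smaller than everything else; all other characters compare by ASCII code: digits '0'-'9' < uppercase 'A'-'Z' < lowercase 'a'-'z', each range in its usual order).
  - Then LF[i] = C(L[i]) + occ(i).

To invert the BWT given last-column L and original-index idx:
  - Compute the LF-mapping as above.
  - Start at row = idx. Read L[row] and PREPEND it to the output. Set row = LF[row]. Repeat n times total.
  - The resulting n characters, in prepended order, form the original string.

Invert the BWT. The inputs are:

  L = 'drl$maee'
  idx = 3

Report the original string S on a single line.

Answer: emerald$

Derivation:
LF mapping: 2 7 5 0 6 1 3 4
Walk LF starting at row 3, prepending L[row]:
  step 1: row=3, L[3]='$', prepend. Next row=LF[3]=0
  step 2: row=0, L[0]='d', prepend. Next row=LF[0]=2
  step 3: row=2, L[2]='l', prepend. Next row=LF[2]=5
  step 4: row=5, L[5]='a', prepend. Next row=LF[5]=1
  step 5: row=1, L[1]='r', prepend. Next row=LF[1]=7
  step 6: row=7, L[7]='e', prepend. Next row=LF[7]=4
  step 7: row=4, L[4]='m', prepend. Next row=LF[4]=6
  step 8: row=6, L[6]='e', prepend. Next row=LF[6]=3
Reversed output: emerald$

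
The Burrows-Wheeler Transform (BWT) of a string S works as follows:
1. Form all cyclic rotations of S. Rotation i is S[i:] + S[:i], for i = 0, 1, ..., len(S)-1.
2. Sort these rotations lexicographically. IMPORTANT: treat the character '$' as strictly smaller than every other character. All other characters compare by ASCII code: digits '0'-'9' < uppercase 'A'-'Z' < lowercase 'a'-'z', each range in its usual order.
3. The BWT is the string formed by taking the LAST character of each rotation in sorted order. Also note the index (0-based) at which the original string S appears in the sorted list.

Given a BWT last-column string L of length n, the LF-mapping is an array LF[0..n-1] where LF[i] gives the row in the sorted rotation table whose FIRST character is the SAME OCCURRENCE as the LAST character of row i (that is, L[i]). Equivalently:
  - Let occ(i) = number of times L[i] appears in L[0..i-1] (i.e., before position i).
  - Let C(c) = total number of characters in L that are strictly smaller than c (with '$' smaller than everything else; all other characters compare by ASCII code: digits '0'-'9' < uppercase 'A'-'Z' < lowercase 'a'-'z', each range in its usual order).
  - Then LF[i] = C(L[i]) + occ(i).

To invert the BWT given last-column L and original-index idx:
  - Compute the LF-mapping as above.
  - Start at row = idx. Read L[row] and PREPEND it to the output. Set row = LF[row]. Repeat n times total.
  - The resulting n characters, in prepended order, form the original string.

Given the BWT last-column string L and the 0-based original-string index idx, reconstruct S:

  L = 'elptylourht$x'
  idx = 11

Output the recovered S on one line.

Answer: xylophturtle$

Derivation:
LF mapping: 1 3 6 8 12 4 5 10 7 2 9 0 11
Walk LF starting at row 11, prepending L[row]:
  step 1: row=11, L[11]='$', prepend. Next row=LF[11]=0
  step 2: row=0, L[0]='e', prepend. Next row=LF[0]=1
  step 3: row=1, L[1]='l', prepend. Next row=LF[1]=3
  step 4: row=3, L[3]='t', prepend. Next row=LF[3]=8
  step 5: row=8, L[8]='r', prepend. Next row=LF[8]=7
  step 6: row=7, L[7]='u', prepend. Next row=LF[7]=10
  step 7: row=10, L[10]='t', prepend. Next row=LF[10]=9
  step 8: row=9, L[9]='h', prepend. Next row=LF[9]=2
  step 9: row=2, L[2]='p', prepend. Next row=LF[2]=6
  step 10: row=6, L[6]='o', prepend. Next row=LF[6]=5
  step 11: row=5, L[5]='l', prepend. Next row=LF[5]=4
  step 12: row=4, L[4]='y', prepend. Next row=LF[4]=12
  step 13: row=12, L[12]='x', prepend. Next row=LF[12]=11
Reversed output: xylophturtle$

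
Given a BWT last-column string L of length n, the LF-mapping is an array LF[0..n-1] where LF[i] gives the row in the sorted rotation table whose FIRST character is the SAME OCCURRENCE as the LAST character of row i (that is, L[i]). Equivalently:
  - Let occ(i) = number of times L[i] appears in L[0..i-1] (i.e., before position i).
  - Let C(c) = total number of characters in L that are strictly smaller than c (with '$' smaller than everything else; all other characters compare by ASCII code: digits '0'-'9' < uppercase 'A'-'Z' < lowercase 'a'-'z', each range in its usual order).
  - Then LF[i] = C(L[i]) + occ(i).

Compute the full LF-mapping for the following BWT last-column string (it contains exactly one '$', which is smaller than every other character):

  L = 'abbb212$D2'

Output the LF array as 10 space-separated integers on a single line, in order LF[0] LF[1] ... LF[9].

Char counts: '$':1, '1':1, '2':3, 'D':1, 'a':1, 'b':3
C (first-col start): C('$')=0, C('1')=1, C('2')=2, C('D')=5, C('a')=6, C('b')=7
L[0]='a': occ=0, LF[0]=C('a')+0=6+0=6
L[1]='b': occ=0, LF[1]=C('b')+0=7+0=7
L[2]='b': occ=1, LF[2]=C('b')+1=7+1=8
L[3]='b': occ=2, LF[3]=C('b')+2=7+2=9
L[4]='2': occ=0, LF[4]=C('2')+0=2+0=2
L[5]='1': occ=0, LF[5]=C('1')+0=1+0=1
L[6]='2': occ=1, LF[6]=C('2')+1=2+1=3
L[7]='$': occ=0, LF[7]=C('$')+0=0+0=0
L[8]='D': occ=0, LF[8]=C('D')+0=5+0=5
L[9]='2': occ=2, LF[9]=C('2')+2=2+2=4

Answer: 6 7 8 9 2 1 3 0 5 4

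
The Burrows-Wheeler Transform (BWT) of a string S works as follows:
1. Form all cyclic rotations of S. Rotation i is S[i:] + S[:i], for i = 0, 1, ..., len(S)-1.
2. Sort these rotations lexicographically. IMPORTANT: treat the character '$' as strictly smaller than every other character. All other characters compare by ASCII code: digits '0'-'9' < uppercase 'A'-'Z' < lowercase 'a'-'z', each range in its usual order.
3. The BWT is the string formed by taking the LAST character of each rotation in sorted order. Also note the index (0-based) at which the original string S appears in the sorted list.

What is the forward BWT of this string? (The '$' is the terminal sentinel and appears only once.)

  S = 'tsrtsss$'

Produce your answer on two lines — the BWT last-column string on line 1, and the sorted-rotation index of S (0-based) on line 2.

All 8 rotations (rotation i = S[i:]+S[:i]):
  rot[0] = tsrtsss$
  rot[1] = srtsss$t
  rot[2] = rtsss$ts
  rot[3] = tsss$tsr
  rot[4] = sss$tsrt
  rot[5] = ss$tsrts
  rot[6] = s$tsrtss
  rot[7] = $tsrtsss
Sorted (with $ < everything):
  sorted[0] = $tsrtsss  (last char: 's')
  sorted[1] = rtsss$ts  (last char: 's')
  sorted[2] = s$tsrtss  (last char: 's')
  sorted[3] = srtsss$t  (last char: 't')
  sorted[4] = ss$tsrts  (last char: 's')
  sorted[5] = sss$tsrt  (last char: 't')
  sorted[6] = tsrtsss$  (last char: '$')
  sorted[7] = tsss$tsr  (last char: 'r')
Last column: ssstst$r
Original string S is at sorted index 6

Answer: ssstst$r
6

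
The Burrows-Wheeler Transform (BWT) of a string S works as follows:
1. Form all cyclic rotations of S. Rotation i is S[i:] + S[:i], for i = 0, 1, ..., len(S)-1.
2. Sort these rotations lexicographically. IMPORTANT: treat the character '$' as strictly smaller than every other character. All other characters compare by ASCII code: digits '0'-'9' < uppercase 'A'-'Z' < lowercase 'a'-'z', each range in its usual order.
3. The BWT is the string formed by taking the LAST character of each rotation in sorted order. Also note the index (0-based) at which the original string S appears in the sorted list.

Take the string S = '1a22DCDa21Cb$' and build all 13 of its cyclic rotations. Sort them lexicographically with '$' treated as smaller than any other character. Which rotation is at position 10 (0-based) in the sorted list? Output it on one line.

All 13 rotations (rotation i = S[i:]+S[:i]):
  rot[0] = 1a22DCDa21Cb$
  rot[1] = a22DCDa21Cb$1
  rot[2] = 22DCDa21Cb$1a
  rot[3] = 2DCDa21Cb$1a2
  rot[4] = DCDa21Cb$1a22
  rot[5] = CDa21Cb$1a22D
  rot[6] = Da21Cb$1a22DC
  rot[7] = a21Cb$1a22DCD
  rot[8] = 21Cb$1a22DCDa
  rot[9] = 1Cb$1a22DCDa2
  rot[10] = Cb$1a22DCDa21
  rot[11] = b$1a22DCDa21C
  rot[12] = $1a22DCDa21Cb
Sorted (with $ < everything):
  sorted[0] = $1a22DCDa21Cb
  sorted[1] = 1Cb$1a22DCDa2
  sorted[2] = 1a22DCDa21Cb$
  sorted[3] = 21Cb$1a22DCDa
  sorted[4] = 22DCDa21Cb$1a
  sorted[5] = 2DCDa21Cb$1a2
  sorted[6] = CDa21Cb$1a22D
  sorted[7] = Cb$1a22DCDa21
  sorted[8] = DCDa21Cb$1a22
  sorted[9] = Da21Cb$1a22DC
  sorted[10] = a21Cb$1a22DCD
  sorted[11] = a22DCDa21Cb$1
  sorted[12] = b$1a22DCDa21C
sorted[10] = a21Cb$1a22DCD

Answer: a21Cb$1a22DCD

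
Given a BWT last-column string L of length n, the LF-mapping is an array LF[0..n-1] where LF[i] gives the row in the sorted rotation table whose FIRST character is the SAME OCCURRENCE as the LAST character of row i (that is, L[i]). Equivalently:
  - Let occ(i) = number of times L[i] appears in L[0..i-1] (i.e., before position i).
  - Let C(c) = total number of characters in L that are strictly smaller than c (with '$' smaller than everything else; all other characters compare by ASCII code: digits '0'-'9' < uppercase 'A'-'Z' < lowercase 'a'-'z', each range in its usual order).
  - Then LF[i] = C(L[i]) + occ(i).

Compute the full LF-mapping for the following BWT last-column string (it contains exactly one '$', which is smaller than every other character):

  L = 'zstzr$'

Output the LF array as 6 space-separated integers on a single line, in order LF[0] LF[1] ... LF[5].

Answer: 4 2 3 5 1 0

Derivation:
Char counts: '$':1, 'r':1, 's':1, 't':1, 'z':2
C (first-col start): C('$')=0, C('r')=1, C('s')=2, C('t')=3, C('z')=4
L[0]='z': occ=0, LF[0]=C('z')+0=4+0=4
L[1]='s': occ=0, LF[1]=C('s')+0=2+0=2
L[2]='t': occ=0, LF[2]=C('t')+0=3+0=3
L[3]='z': occ=1, LF[3]=C('z')+1=4+1=5
L[4]='r': occ=0, LF[4]=C('r')+0=1+0=1
L[5]='$': occ=0, LF[5]=C('$')+0=0+0=0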